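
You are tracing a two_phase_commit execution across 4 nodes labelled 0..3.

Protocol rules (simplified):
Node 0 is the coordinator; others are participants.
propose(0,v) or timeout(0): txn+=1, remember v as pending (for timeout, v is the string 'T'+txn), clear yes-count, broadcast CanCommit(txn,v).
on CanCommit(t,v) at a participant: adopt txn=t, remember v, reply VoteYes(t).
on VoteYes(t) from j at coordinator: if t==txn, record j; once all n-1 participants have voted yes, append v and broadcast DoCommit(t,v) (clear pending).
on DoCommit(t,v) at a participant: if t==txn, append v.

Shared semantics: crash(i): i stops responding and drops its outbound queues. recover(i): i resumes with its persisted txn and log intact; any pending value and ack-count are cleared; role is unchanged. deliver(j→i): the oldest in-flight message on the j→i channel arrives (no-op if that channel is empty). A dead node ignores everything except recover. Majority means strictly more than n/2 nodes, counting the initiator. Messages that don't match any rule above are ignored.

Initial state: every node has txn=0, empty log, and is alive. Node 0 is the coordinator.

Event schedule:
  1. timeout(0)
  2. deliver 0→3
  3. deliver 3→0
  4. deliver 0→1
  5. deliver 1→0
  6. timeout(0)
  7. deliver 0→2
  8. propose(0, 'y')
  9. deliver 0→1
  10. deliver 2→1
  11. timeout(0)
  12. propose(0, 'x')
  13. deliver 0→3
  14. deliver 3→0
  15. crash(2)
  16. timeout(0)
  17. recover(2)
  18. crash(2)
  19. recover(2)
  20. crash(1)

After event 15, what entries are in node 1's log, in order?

[1] timeout(0) → N0(coor t1 [-])
[2] deliver 0→3 → N3(part t1 [-])
[3] deliver 3→0 → ∅
[4] deliver 0→1 → N1(part t1 [-])
[5] deliver 1→0 → ∅
[6] timeout(0) → N0(coor t2 [-])
[7] deliver 0→2 → N2(part t1 [-])
[8] propose(0,'y') → N0(coor t3 [-])
[9] deliver 0→1 → N1(part t2 [-])
[10] deliver 2→1 → ∅
[11] timeout(0) → N0(coor t4 [-])
[12] propose(0,'x') → N0(coor t5 [-])
[13] deliver 0→3 → N3(part t2 [-])
[14] deliver 3→0 → ∅
[15] crash(2) → N2(✗part t1 [-])

empty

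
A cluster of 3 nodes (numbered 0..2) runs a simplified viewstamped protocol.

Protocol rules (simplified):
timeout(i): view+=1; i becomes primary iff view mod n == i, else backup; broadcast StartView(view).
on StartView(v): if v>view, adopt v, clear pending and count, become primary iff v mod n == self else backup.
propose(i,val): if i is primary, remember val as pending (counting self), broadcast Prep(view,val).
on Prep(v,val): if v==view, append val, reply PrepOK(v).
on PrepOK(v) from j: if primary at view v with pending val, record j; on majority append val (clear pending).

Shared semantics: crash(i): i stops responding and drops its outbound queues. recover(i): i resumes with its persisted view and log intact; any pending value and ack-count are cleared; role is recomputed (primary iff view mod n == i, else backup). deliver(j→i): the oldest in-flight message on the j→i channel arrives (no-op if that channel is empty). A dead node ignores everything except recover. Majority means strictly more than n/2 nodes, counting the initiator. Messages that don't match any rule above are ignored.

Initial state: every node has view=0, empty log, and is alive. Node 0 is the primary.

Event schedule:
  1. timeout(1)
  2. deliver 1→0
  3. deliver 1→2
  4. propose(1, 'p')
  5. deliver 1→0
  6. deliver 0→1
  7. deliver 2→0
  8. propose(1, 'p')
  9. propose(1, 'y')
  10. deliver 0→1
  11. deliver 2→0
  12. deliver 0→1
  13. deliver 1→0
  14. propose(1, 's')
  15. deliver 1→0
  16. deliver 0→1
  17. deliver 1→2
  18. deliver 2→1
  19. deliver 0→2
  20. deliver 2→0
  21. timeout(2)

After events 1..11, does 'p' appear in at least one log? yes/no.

yes

step 1 timeout(1): 1={prim,v=1,log=-}
step 2 deliver 1→0: 0={back,v=1,log=-}
step 3 deliver 1→2: 2={back,v=1,log=-}
step 4 propose(1,'p'): —
step 5 deliver 1→0: 0={back,v=1,log=p}
step 6 deliver 0→1: 1={prim,v=1,log=p}
step 7 deliver 2→0: —
step 8 propose(1,'p'): —
step 9 propose(1,'y'): —
step 10 deliver 0→1: —
step 11 deliver 2→0: —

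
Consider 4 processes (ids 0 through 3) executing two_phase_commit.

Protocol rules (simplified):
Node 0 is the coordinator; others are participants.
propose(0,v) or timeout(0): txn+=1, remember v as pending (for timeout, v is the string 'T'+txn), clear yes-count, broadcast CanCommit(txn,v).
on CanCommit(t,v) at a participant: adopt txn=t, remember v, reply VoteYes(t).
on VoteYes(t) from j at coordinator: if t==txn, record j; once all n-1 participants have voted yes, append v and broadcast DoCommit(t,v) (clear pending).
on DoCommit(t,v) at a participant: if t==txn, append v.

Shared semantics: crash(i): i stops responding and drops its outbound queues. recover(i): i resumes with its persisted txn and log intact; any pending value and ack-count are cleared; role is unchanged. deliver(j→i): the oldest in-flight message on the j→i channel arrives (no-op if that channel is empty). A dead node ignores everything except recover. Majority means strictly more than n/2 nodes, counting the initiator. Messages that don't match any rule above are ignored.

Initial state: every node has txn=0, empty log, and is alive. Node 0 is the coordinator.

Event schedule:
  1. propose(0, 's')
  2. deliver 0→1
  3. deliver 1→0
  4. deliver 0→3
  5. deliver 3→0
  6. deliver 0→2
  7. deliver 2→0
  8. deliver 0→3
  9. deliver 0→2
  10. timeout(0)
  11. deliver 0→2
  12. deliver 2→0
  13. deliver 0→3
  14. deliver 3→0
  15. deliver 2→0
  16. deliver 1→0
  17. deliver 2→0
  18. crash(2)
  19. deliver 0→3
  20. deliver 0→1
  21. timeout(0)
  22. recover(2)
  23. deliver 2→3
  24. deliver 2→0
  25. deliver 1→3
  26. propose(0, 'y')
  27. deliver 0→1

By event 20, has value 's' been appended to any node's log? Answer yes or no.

1. propose(0,'s'):  <0:coor t1 ->
2. deliver 0→1:  <1:part t1 ->
3. deliver 1→0:  nop
4. deliver 0→3:  <3:part t1 ->
5. deliver 3→0:  nop
6. deliver 0→2:  <2:part t1 ->
7. deliver 2→0:  <0:coor t1 s>
8. deliver 0→3:  <3:part t1 s>
9. deliver 0→2:  <2:part t1 s>
10. timeout(0):  <0:coor t2 s>
11. deliver 0→2:  <2:part t2 s>
12. deliver 2→0:  nop
13. deliver 0→3:  <3:part t2 s>
14. deliver 3→0:  nop
15. deliver 2→0:  nop
16. deliver 1→0:  nop
17. deliver 2→0:  nop
18. crash(2):  <2:✗part t2 s>
19. deliver 0→3:  nop
20. deliver 0→1:  <1:part t1 s>

yes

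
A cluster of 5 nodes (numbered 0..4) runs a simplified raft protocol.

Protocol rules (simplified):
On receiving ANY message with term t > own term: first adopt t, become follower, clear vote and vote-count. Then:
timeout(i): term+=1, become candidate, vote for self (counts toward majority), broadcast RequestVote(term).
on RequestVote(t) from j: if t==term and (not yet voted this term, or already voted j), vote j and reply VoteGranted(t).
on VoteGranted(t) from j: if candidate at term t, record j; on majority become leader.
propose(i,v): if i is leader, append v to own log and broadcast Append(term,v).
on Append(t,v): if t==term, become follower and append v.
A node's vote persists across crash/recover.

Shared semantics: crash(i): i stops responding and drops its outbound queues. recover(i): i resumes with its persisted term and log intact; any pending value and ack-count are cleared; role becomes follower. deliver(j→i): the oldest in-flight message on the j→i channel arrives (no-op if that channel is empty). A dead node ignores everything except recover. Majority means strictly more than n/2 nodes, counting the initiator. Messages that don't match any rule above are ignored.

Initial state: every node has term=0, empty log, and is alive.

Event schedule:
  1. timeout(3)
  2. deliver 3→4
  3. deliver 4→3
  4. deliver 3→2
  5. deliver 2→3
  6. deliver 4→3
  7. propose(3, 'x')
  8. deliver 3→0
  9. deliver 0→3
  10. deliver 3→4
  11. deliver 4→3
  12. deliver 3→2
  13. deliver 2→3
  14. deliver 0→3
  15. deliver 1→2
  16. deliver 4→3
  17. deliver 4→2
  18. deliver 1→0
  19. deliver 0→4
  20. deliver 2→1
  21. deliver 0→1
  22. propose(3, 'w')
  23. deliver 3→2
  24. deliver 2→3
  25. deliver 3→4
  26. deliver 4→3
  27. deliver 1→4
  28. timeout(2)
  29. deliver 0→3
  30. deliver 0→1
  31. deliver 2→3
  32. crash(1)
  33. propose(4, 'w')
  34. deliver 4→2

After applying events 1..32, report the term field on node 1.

0

[1] timeout(3) → N3(cand t1 [-])
[2] deliver 3→4 → N4(foll t1 [-])
[3] deliver 4→3 → ∅
[4] deliver 3→2 → N2(foll t1 [-])
[5] deliver 2→3 → N3(lead t1 [-])
[6] deliver 4→3 → ∅
[7] propose(3,'x') → N3(lead t1 [x])
[8] deliver 3→0 → N0(foll t1 [-])
[9] deliver 0→3 → ∅
[10] deliver 3→4 → N4(foll t1 [x])
[11] deliver 4→3 → ∅
[12] deliver 3→2 → N2(foll t1 [x])
[13] deliver 2→3 → ∅
[14] deliver 0→3 → ∅
[15] deliver 1→2 → ∅
[16] deliver 4→3 → ∅
[17] deliver 4→2 → ∅
[18] deliver 1→0 → ∅
[19] deliver 0→4 → ∅
[20] deliver 2→1 → ∅
[21] deliver 0→1 → ∅
[22] propose(3,'w') → N3(lead t1 [x,w])
[23] deliver 3→2 → N2(foll t1 [x,w])
[24] deliver 2→3 → ∅
[25] deliver 3→4 → N4(foll t1 [x,w])
[26] deliver 4→3 → ∅
[27] deliver 1→4 → ∅
[28] timeout(2) → N2(cand t2 [x,w])
[29] deliver 0→3 → ∅
[30] deliver 0→1 → ∅
[31] deliver 2→3 → N3(foll t2 [x,w])
[32] crash(1) → N1(✗foll t0 [-])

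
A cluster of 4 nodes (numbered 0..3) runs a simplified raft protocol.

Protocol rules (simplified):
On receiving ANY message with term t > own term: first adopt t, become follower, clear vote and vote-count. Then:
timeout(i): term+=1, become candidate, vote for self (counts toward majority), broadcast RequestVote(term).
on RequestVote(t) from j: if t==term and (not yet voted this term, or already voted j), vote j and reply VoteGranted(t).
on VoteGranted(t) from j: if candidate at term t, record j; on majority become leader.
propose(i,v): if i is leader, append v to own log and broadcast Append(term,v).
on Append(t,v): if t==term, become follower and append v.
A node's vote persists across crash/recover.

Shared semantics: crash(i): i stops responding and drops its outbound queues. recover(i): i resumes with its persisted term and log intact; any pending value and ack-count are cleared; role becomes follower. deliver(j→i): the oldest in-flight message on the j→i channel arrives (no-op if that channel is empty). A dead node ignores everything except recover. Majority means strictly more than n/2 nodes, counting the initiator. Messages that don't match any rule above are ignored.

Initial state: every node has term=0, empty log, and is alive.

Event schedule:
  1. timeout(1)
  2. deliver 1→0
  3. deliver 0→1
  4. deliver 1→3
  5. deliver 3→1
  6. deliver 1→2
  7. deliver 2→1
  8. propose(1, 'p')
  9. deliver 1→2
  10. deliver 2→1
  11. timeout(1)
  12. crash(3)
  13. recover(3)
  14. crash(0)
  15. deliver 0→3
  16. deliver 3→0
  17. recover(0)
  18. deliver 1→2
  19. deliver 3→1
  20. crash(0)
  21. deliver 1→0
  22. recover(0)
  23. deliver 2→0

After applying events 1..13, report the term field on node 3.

e1 timeout(1): 1[cand,t=1,-]
e2 deliver 1→0: 0[foll,t=1,-]
e3 deliver 0→1: ·
e4 deliver 1→3: 3[foll,t=1,-]
e5 deliver 3→1: 1[lead,t=1,-]
e6 deliver 1→2: 2[foll,t=1,-]
e7 deliver 2→1: ·
e8 propose(1,'p'): 1[lead,t=1,p]
e9 deliver 1→2: 2[foll,t=1,p]
e10 deliver 2→1: ·
e11 timeout(1): 1[cand,t=2,p]
e12 crash(3): 3[✗foll,t=1,-]
e13 recover(3): 3[foll,t=1,-]

1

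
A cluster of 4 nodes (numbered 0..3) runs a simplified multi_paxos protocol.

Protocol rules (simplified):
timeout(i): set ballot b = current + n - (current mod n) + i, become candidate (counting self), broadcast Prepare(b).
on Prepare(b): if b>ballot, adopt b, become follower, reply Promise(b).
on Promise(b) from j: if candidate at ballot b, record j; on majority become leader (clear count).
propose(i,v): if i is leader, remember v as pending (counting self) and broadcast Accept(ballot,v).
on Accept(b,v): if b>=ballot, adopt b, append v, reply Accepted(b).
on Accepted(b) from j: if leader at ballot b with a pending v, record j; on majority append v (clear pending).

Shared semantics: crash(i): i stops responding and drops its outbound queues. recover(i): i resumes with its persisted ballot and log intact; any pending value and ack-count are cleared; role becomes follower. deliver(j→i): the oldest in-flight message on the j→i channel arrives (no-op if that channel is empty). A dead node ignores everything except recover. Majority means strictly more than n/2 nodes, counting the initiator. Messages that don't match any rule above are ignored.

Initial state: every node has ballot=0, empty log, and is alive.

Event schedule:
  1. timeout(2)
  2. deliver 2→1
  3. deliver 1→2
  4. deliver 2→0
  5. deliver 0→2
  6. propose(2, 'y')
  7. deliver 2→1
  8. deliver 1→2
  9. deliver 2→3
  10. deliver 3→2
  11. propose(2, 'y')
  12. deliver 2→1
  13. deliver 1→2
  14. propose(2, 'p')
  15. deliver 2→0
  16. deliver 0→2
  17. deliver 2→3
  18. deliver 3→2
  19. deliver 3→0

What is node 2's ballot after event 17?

6

[1] timeout(2) → N2(cand b6 [-])
[2] deliver 2→1 → N1(foll b6 [-])
[3] deliver 1→2 → ∅
[4] deliver 2→0 → N0(foll b6 [-])
[5] deliver 0→2 → N2(lead b6 [-])
[6] propose(2,'y') → ∅
[7] deliver 2→1 → N1(foll b6 [y])
[8] deliver 1→2 → ∅
[9] deliver 2→3 → N3(foll b6 [-])
[10] deliver 3→2 → ∅
[11] propose(2,'y') → ∅
[12] deliver 2→1 → N1(foll b6 [y,y])
[13] deliver 1→2 → ∅
[14] propose(2,'p') → ∅
[15] deliver 2→0 → N0(foll b6 [y])
[16] deliver 0→2 → ∅
[17] deliver 2→3 → N3(foll b6 [y])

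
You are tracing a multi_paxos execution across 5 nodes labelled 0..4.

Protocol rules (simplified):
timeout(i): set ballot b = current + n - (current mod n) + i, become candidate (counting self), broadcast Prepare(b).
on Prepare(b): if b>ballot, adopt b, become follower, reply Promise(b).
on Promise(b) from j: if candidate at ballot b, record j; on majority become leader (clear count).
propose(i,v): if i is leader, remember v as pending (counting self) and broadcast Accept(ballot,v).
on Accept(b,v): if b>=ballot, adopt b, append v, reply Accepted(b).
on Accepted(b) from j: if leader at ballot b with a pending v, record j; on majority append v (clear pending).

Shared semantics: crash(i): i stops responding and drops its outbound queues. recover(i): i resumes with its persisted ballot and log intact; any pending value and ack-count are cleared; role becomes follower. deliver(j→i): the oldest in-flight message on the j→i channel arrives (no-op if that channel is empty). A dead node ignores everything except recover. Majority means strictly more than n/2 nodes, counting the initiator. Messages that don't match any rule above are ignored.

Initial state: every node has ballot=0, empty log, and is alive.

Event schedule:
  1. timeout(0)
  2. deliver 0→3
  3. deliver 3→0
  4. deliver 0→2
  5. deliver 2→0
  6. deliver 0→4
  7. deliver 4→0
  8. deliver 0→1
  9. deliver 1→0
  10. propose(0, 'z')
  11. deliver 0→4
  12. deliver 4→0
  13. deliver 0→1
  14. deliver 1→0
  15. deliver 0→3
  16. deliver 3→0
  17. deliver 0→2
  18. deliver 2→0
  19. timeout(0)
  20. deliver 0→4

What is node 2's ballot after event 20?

e1 timeout(0): 0[cand,b=5,-]
e2 deliver 0→3: 3[foll,b=5,-]
e3 deliver 3→0: ·
e4 deliver 0→2: 2[foll,b=5,-]
e5 deliver 2→0: 0[lead,b=5,-]
e6 deliver 0→4: 4[foll,b=5,-]
e7 deliver 4→0: ·
e8 deliver 0→1: 1[foll,b=5,-]
e9 deliver 1→0: ·
e10 propose(0,'z'): ·
e11 deliver 0→4: 4[foll,b=5,z]
e12 deliver 4→0: ·
e13 deliver 0→1: 1[foll,b=5,z]
e14 deliver 1→0: 0[lead,b=5,z]
e15 deliver 0→3: 3[foll,b=5,z]
e16 deliver 3→0: ·
e17 deliver 0→2: 2[foll,b=5,z]
e18 deliver 2→0: ·
e19 timeout(0): 0[cand,b=10,z]
e20 deliver 0→4: 4[foll,b=10,z]

5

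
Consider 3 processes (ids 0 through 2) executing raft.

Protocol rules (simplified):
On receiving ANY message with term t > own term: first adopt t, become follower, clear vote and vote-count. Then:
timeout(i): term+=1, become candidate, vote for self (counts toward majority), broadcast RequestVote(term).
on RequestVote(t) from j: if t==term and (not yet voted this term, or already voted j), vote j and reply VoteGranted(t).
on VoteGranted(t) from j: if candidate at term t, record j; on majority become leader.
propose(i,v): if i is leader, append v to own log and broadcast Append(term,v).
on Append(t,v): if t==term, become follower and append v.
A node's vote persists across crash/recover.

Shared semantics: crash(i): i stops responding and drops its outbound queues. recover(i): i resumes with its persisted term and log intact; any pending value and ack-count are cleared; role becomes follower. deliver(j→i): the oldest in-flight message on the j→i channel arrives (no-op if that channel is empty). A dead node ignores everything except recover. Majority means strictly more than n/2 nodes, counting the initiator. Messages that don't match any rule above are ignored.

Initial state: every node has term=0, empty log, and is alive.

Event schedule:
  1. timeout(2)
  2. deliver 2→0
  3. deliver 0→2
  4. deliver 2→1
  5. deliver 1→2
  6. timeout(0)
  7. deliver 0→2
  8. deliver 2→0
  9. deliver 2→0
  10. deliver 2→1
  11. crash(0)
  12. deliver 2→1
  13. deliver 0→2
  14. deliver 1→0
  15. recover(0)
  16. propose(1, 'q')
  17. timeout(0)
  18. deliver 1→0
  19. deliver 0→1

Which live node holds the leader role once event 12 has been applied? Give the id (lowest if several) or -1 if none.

[1] timeout(2) → N2(cand t1 [-])
[2] deliver 2→0 → N0(foll t1 [-])
[3] deliver 0→2 → N2(lead t1 [-])
[4] deliver 2→1 → N1(foll t1 [-])
[5] deliver 1→2 → ∅
[6] timeout(0) → N0(cand t2 [-])
[7] deliver 0→2 → N2(foll t2 [-])
[8] deliver 2→0 → N0(lead t2 [-])
[9] deliver 2→0 → ∅
[10] deliver 2→1 → ∅
[11] crash(0) → N0(✗lead t2 [-])
[12] deliver 2→1 → ∅

-1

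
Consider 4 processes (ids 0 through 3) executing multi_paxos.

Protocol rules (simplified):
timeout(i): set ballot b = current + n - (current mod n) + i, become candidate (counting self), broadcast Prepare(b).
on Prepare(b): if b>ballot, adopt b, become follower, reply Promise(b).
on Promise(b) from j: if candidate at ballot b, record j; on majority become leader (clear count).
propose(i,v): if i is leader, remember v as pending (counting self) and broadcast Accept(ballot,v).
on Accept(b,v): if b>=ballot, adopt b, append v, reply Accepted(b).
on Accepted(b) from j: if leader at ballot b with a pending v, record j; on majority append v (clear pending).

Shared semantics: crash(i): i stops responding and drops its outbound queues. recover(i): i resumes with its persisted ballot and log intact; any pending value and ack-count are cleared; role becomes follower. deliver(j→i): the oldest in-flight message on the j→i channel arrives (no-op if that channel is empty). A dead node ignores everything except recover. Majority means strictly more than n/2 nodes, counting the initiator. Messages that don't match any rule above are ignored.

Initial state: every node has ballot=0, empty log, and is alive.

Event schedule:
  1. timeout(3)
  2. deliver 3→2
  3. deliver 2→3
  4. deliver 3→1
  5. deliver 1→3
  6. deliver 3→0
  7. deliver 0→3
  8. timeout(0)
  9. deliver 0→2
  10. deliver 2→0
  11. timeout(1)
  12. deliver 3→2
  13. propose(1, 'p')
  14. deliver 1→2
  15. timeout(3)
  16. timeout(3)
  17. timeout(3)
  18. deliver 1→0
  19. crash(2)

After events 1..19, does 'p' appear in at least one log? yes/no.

after 1 — timeout(3): n3:cand/b7/[-]
after 2 — deliver 3→2: n2:foll/b7/[-]
after 3 — deliver 2→3: ·
after 4 — deliver 3→1: n1:foll/b7/[-]
after 5 — deliver 1→3: n3:lead/b7/[-]
after 6 — deliver 3→0: n0:foll/b7/[-]
after 7 — deliver 0→3: ·
after 8 — timeout(0): n0:cand/b8/[-]
after 9 — deliver 0→2: n2:foll/b8/[-]
after 10 — deliver 2→0: ·
after 11 — timeout(1): n1:cand/b9/[-]
after 12 — deliver 3→2: ·
after 13 — propose(1,'p'): ·
after 14 — deliver 1→2: n2:foll/b9/[-]
after 15 — timeout(3): n3:cand/b11/[-]
after 16 — timeout(3): n3:cand/b15/[-]
after 17 — timeout(3): n3:cand/b19/[-]
after 18 — deliver 1→0: n0:foll/b9/[-]
after 19 — crash(2): n2:✗foll/b9/[-]

no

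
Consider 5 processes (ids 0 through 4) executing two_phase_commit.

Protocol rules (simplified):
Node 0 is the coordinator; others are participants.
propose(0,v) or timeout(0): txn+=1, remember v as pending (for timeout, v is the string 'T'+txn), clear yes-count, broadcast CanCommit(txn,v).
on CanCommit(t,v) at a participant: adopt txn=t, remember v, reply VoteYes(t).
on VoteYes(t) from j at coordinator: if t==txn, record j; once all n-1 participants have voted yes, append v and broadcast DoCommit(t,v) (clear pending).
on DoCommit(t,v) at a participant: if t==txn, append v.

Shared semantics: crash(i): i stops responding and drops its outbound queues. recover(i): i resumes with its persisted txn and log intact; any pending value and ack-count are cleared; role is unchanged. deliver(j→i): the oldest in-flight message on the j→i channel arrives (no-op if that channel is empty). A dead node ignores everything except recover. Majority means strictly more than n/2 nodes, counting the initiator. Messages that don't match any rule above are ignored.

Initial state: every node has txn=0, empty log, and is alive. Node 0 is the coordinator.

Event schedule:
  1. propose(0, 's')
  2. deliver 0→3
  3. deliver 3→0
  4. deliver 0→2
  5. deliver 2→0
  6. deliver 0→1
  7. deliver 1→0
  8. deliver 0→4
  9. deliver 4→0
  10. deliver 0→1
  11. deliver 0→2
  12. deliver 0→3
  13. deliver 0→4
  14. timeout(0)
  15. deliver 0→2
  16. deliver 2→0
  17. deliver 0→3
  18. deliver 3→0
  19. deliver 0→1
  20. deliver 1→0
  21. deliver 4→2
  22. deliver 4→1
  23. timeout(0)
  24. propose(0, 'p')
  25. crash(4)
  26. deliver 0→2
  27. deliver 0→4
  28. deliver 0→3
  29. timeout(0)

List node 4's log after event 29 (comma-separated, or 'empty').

step 1 propose(0,'s'): 0={coor,t=1,log=-}
step 2 deliver 0→3: 3={part,t=1,log=-}
step 3 deliver 3→0: —
step 4 deliver 0→2: 2={part,t=1,log=-}
step 5 deliver 2→0: —
step 6 deliver 0→1: 1={part,t=1,log=-}
step 7 deliver 1→0: —
step 8 deliver 0→4: 4={part,t=1,log=-}
step 9 deliver 4→0: 0={coor,t=1,log=s}
step 10 deliver 0→1: 1={part,t=1,log=s}
step 11 deliver 0→2: 2={part,t=1,log=s}
step 12 deliver 0→3: 3={part,t=1,log=s}
step 13 deliver 0→4: 4={part,t=1,log=s}
step 14 timeout(0): 0={coor,t=2,log=s}
step 15 deliver 0→2: 2={part,t=2,log=s}
step 16 deliver 2→0: —
step 17 deliver 0→3: 3={part,t=2,log=s}
step 18 deliver 3→0: —
step 19 deliver 0→1: 1={part,t=2,log=s}
step 20 deliver 1→0: —
step 21 deliver 4→2: —
step 22 deliver 4→1: —
step 23 timeout(0): 0={coor,t=3,log=s}
step 24 propose(0,'p'): 0={coor,t=4,log=s}
step 25 crash(4): 4={✗part,t=1,log=s}
step 26 deliver 0→2: 2={part,t=3,log=s}
step 27 deliver 0→4: —
step 28 deliver 0→3: 3={part,t=3,log=s}
step 29 timeout(0): 0={coor,t=5,log=s}

s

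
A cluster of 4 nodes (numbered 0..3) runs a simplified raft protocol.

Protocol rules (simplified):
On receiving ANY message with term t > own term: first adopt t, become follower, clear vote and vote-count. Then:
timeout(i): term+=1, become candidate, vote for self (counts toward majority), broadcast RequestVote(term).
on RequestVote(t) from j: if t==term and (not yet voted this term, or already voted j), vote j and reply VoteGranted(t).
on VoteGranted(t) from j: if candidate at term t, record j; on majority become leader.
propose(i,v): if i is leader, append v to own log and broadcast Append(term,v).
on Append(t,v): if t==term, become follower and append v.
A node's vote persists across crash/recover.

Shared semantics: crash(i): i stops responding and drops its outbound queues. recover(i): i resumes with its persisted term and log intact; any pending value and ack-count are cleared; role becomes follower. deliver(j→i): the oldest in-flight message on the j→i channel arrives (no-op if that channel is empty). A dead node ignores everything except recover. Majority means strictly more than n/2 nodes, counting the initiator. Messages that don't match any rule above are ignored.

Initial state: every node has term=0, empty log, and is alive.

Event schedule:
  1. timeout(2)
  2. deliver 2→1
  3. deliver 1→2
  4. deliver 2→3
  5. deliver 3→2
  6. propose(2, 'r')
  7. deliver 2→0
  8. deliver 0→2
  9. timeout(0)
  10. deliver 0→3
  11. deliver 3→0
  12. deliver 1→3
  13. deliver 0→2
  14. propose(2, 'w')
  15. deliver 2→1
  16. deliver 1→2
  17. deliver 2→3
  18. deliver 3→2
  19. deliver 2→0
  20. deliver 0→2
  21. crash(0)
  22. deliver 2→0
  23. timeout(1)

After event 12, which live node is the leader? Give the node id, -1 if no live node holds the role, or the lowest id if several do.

after 1 — timeout(2): n2:cand/t1/[-]
after 2 — deliver 2→1: n1:foll/t1/[-]
after 3 — deliver 1→2: ·
after 4 — deliver 2→3: n3:foll/t1/[-]
after 5 — deliver 3→2: n2:lead/t1/[-]
after 6 — propose(2,'r'): n2:lead/t1/[r]
after 7 — deliver 2→0: n0:foll/t1/[-]
after 8 — deliver 0→2: ·
after 9 — timeout(0): n0:cand/t2/[-]
after 10 — deliver 0→3: n3:foll/t2/[-]
after 11 — deliver 3→0: ·
after 12 — deliver 1→3: ·

2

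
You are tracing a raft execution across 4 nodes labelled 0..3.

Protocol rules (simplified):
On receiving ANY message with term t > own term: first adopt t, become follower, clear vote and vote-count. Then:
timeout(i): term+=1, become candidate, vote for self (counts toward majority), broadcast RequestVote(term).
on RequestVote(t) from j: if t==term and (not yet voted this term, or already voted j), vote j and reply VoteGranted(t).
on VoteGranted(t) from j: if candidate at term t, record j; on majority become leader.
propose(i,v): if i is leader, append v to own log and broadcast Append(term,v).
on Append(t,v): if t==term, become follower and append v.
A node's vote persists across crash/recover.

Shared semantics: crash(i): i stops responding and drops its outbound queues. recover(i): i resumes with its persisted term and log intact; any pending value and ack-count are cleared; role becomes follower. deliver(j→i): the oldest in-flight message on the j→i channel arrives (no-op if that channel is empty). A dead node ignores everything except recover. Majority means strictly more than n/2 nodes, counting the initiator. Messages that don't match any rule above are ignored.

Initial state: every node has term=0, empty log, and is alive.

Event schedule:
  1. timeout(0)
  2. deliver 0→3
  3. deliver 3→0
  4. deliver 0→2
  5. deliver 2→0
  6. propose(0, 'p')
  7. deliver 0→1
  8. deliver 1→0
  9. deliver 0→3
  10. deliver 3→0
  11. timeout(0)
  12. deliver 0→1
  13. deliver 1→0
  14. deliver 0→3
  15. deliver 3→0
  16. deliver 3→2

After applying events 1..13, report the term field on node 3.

1

after 1 — timeout(0): n0:cand/t1/[-]
after 2 — deliver 0→3: n3:foll/t1/[-]
after 3 — deliver 3→0: ·
after 4 — deliver 0→2: n2:foll/t1/[-]
after 5 — deliver 2→0: n0:lead/t1/[-]
after 6 — propose(0,'p'): n0:lead/t1/[p]
after 7 — deliver 0→1: n1:foll/t1/[-]
after 8 — deliver 1→0: ·
after 9 — deliver 0→3: n3:foll/t1/[p]
after 10 — deliver 3→0: ·
after 11 — timeout(0): n0:cand/t2/[p]
after 12 — deliver 0→1: n1:foll/t1/[p]
after 13 — deliver 1→0: ·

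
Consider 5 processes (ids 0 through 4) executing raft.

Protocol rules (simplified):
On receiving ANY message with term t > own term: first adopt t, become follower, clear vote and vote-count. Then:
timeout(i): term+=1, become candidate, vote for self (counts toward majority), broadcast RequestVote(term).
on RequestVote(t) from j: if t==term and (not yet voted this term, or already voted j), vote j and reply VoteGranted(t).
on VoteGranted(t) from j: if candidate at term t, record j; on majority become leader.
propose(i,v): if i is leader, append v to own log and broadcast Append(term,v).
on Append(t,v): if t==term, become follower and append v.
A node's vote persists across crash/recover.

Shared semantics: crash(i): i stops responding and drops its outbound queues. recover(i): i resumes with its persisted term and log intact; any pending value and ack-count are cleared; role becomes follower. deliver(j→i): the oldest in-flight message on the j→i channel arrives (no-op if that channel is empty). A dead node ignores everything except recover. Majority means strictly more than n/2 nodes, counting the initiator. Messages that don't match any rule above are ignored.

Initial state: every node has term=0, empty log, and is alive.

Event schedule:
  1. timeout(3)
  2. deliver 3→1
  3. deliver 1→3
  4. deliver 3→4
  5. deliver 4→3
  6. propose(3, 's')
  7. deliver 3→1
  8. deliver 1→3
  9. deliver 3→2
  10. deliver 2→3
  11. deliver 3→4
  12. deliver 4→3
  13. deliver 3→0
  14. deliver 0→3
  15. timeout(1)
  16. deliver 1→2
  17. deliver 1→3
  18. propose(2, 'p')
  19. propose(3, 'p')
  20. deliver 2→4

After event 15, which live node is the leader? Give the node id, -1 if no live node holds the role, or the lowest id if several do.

3

e1 timeout(3): 3[cand,t=1,-]
e2 deliver 3→1: 1[foll,t=1,-]
e3 deliver 1→3: ·
e4 deliver 3→4: 4[foll,t=1,-]
e5 deliver 4→3: 3[lead,t=1,-]
e6 propose(3,'s'): 3[lead,t=1,s]
e7 deliver 3→1: 1[foll,t=1,s]
e8 deliver 1→3: ·
e9 deliver 3→2: 2[foll,t=1,-]
e10 deliver 2→3: ·
e11 deliver 3→4: 4[foll,t=1,s]
e12 deliver 4→3: ·
e13 deliver 3→0: 0[foll,t=1,-]
e14 deliver 0→3: ·
e15 timeout(1): 1[cand,t=2,s]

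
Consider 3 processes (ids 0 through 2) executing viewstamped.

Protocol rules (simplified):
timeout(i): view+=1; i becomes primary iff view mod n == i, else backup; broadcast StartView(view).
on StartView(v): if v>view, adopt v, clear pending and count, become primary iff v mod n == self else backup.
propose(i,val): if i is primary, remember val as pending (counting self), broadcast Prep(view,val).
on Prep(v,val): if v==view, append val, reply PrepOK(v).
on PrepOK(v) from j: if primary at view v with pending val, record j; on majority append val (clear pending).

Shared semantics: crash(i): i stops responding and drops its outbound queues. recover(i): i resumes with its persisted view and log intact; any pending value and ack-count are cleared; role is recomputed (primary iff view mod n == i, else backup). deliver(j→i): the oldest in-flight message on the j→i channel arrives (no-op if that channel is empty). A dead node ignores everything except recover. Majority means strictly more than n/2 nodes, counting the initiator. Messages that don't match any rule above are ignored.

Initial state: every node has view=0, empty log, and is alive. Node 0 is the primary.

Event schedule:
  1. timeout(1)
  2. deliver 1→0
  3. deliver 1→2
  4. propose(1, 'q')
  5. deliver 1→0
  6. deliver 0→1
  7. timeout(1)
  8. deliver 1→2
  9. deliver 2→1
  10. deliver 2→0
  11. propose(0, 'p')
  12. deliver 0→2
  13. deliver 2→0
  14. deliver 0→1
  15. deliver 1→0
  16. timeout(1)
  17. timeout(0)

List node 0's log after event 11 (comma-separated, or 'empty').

q

[1] timeout(1) → N1(prim v1 [-])
[2] deliver 1→0 → N0(back v1 [-])
[3] deliver 1→2 → N2(back v1 [-])
[4] propose(1,'q') → ∅
[5] deliver 1→0 → N0(back v1 [q])
[6] deliver 0→1 → N1(prim v1 [q])
[7] timeout(1) → N1(back v2 [q])
[8] deliver 1→2 → N2(back v1 [q])
[9] deliver 2→1 → ∅
[10] deliver 2→0 → ∅
[11] propose(0,'p') → ∅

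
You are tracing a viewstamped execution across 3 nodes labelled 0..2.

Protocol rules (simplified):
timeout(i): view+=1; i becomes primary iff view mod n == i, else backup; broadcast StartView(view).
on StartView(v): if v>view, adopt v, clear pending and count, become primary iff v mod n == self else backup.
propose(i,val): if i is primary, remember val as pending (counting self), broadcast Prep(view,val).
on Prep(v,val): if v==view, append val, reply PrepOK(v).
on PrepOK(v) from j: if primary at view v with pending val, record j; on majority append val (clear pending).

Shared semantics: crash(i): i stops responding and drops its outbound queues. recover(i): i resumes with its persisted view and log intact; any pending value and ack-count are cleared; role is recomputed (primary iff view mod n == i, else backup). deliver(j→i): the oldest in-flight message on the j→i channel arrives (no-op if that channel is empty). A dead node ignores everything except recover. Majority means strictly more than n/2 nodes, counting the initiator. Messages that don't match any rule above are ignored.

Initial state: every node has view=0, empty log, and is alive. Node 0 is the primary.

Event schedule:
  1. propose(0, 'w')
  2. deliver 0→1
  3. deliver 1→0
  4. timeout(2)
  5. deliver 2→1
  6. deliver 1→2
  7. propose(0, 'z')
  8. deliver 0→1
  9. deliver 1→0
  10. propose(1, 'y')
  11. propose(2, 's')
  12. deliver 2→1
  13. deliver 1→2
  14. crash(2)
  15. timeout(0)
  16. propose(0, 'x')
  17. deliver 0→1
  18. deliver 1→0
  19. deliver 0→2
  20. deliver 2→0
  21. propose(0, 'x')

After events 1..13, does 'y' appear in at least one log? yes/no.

yes

[1] propose(0,'w') → ∅
[2] deliver 0→1 → N1(back v0 [w])
[3] deliver 1→0 → N0(prim v0 [w])
[4] timeout(2) → N2(back v1 [-])
[5] deliver 2→1 → N1(prim v1 [w])
[6] deliver 1→2 → ∅
[7] propose(0,'z') → ∅
[8] deliver 0→1 → ∅
[9] deliver 1→0 → ∅
[10] propose(1,'y') → ∅
[11] propose(2,'s') → ∅
[12] deliver 2→1 → ∅
[13] deliver 1→2 → N2(back v1 [y])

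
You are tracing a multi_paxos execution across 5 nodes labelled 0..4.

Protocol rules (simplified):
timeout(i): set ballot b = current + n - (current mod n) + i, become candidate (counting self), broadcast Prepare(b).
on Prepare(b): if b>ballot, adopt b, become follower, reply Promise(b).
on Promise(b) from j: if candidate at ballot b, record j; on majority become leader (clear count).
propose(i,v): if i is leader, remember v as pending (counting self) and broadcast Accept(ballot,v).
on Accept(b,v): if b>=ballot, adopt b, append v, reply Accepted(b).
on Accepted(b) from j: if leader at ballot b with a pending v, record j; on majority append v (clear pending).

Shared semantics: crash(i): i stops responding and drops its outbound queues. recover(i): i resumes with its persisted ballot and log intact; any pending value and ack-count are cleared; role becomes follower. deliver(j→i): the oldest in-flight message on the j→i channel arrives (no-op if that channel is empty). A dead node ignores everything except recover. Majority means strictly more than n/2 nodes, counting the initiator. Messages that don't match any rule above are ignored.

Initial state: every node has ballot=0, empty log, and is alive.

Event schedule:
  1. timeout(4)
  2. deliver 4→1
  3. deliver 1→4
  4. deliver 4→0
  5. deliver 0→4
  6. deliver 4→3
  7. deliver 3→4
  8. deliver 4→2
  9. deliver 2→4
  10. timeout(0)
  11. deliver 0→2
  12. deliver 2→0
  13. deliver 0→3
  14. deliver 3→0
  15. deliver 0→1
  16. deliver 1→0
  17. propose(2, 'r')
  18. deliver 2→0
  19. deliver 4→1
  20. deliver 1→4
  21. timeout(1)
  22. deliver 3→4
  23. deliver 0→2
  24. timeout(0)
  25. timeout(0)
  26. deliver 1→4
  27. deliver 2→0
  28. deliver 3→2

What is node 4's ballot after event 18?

9

step 1 timeout(4): 4={cand,b=9,log=-}
step 2 deliver 4→1: 1={foll,b=9,log=-}
step 3 deliver 1→4: —
step 4 deliver 4→0: 0={foll,b=9,log=-}
step 5 deliver 0→4: 4={lead,b=9,log=-}
step 6 deliver 4→3: 3={foll,b=9,log=-}
step 7 deliver 3→4: —
step 8 deliver 4→2: 2={foll,b=9,log=-}
step 9 deliver 2→4: —
step 10 timeout(0): 0={cand,b=10,log=-}
step 11 deliver 0→2: 2={foll,b=10,log=-}
step 12 deliver 2→0: —
step 13 deliver 0→3: 3={foll,b=10,log=-}
step 14 deliver 3→0: 0={lead,b=10,log=-}
step 15 deliver 0→1: 1={foll,b=10,log=-}
step 16 deliver 1→0: —
step 17 propose(2,'r'): —
step 18 deliver 2→0: —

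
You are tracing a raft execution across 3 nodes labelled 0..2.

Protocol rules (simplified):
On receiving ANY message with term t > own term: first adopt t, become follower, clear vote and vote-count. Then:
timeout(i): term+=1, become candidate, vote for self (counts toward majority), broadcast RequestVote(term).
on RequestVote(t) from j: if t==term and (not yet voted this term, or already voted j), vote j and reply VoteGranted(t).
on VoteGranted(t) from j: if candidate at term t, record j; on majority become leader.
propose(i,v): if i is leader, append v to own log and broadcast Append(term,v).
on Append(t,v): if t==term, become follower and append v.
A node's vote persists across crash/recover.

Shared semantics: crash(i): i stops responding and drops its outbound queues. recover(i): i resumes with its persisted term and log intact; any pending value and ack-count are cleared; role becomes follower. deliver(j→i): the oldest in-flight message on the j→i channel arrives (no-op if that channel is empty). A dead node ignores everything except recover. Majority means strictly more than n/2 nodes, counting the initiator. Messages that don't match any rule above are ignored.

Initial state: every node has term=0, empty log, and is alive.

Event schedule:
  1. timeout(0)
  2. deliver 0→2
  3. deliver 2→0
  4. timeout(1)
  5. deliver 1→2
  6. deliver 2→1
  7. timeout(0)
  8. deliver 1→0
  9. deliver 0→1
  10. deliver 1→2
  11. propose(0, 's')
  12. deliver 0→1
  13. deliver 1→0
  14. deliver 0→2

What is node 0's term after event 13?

[1] timeout(0) → N0(cand t1 [-])
[2] deliver 0→2 → N2(foll t1 [-])
[3] deliver 2→0 → N0(lead t1 [-])
[4] timeout(1) → N1(cand t1 [-])
[5] deliver 1→2 → ∅
[6] deliver 2→1 → ∅
[7] timeout(0) → N0(cand t2 [-])
[8] deliver 1→0 → ∅
[9] deliver 0→1 → ∅
[10] deliver 1→2 → ∅
[11] propose(0,'s') → ∅
[12] deliver 0→1 → N1(foll t2 [-])
[13] deliver 1→0 → N0(lead t2 [-])

2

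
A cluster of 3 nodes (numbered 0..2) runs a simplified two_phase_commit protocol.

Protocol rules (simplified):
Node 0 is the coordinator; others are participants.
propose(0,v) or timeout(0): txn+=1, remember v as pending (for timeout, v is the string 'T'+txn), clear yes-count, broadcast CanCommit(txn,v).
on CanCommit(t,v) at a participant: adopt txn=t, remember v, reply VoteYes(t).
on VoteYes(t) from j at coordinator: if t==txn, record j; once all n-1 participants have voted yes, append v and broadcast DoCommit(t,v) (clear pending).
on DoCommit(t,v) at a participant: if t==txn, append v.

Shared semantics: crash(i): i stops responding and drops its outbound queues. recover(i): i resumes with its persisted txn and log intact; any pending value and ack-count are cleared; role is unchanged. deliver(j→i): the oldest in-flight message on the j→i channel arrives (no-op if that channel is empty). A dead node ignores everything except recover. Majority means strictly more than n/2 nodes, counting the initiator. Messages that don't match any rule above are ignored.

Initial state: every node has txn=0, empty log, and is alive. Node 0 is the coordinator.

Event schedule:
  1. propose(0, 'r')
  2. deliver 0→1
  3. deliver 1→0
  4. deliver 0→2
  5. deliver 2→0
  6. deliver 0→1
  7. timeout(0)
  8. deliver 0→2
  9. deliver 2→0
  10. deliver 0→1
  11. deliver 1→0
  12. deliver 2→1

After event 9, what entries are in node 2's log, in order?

step 1 propose(0,'r'): 0={coor,t=1,log=-}
step 2 deliver 0→1: 1={part,t=1,log=-}
step 3 deliver 1→0: —
step 4 deliver 0→2: 2={part,t=1,log=-}
step 5 deliver 2→0: 0={coor,t=1,log=r}
step 6 deliver 0→1: 1={part,t=1,log=r}
step 7 timeout(0): 0={coor,t=2,log=r}
step 8 deliver 0→2: 2={part,t=1,log=r}
step 9 deliver 2→0: —

r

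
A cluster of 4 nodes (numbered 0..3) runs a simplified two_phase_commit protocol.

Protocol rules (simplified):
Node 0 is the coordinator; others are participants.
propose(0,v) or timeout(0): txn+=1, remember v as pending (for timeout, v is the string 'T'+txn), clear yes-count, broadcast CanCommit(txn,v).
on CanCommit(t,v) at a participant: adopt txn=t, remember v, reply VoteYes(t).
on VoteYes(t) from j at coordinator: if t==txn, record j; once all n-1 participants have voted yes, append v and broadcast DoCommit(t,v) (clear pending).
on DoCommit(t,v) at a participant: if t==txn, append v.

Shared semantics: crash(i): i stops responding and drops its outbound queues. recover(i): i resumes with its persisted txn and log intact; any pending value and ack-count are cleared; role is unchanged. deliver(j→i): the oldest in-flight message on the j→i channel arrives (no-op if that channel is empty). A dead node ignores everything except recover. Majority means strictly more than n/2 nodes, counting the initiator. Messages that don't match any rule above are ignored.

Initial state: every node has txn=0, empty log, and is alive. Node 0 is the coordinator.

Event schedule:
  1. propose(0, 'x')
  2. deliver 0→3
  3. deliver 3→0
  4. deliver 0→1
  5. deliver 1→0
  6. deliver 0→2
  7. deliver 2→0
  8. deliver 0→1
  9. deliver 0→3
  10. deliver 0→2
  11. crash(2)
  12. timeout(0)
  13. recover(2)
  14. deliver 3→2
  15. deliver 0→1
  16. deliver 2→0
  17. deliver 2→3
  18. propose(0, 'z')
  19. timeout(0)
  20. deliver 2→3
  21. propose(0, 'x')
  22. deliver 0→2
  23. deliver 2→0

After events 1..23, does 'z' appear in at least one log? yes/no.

1. propose(0,'x'):  <0:coor t1 ->
2. deliver 0→3:  <3:part t1 ->
3. deliver 3→0:  nop
4. deliver 0→1:  <1:part t1 ->
5. deliver 1→0:  nop
6. deliver 0→2:  <2:part t1 ->
7. deliver 2→0:  <0:coor t1 x>
8. deliver 0→1:  <1:part t1 x>
9. deliver 0→3:  <3:part t1 x>
10. deliver 0→2:  <2:part t1 x>
11. crash(2):  <2:✗part t1 x>
12. timeout(0):  <0:coor t2 x>
13. recover(2):  <2:part t1 x>
14. deliver 3→2:  nop
15. deliver 0→1:  <1:part t2 x>
16. deliver 2→0:  nop
17. deliver 2→3:  nop
18. propose(0,'z'):  <0:coor t3 x>
19. timeout(0):  <0:coor t4 x>
20. deliver 2→3:  nop
21. propose(0,'x'):  <0:coor t5 x>
22. deliver 0→2:  <2:part t2 x>
23. deliver 2→0:  nop

no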